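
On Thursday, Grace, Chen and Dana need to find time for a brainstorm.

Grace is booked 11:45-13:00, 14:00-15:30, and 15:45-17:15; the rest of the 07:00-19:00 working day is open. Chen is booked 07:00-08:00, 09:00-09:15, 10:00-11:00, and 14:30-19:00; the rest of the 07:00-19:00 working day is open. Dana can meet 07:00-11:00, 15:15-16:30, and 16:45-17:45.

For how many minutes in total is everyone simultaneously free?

Grace free within 07:00–19:00: 07:00–11:45, 13:00–14:00, 15:30–15:45, 17:15–19:00.
Chen free within 07:00–19:00: 08:00–09:00, 09:15–10:00, 11:00–14:30.
Grace ∩ Chen: 08:00–09:00, 09:15–10:00, 11:00–11:45, 13:00–14:00.
Grace ∩ Chen ∩ Dana: 08:00–09:00, 09:15–10:00.
Total common minutes: 60 + 45 = 105.

105 minutes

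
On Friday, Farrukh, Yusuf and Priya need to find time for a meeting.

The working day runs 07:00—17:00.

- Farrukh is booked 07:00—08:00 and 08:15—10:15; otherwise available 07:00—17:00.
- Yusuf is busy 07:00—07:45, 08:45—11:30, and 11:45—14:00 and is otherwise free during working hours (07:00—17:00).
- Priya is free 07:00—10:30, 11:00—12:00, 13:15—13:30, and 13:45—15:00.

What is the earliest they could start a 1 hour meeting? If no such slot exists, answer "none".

14:00

Farrukh free within 07:00–17:00: 08:00–08:15, 10:15–17:00.
Yusuf free within 07:00–17:00: 07:45–08:45, 11:30–11:45, 14:00–17:00.
Farrukh ∩ Yusuf: 08:00–08:15, 11:30–11:45, 14:00–17:00.
Farrukh ∩ Yusuf ∩ Priya: 08:00–08:15, 11:30–11:45, 14:00–15:00.
Windows ≥ 60 min: 14:00–15:00.
Earliest such window starts at 14:00.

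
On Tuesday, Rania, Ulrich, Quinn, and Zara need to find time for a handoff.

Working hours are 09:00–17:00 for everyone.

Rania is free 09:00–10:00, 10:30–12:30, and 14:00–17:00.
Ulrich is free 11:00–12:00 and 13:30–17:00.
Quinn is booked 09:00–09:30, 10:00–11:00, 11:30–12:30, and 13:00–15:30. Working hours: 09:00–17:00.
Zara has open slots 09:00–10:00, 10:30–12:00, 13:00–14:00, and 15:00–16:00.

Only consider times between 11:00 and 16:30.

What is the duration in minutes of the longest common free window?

30 minutes

Quinn free within 09:00–17:00: 09:30–10:00, 11:00–11:30, 12:30–13:00, 15:30–17:00.
Rania ∩ Ulrich: 11:00–12:00, 14:00–17:00.
Rania ∩ Ulrich ∩ Quinn: 11:00–11:30, 15:30–17:00.
Rania ∩ Ulrich ∩ Quinn ∩ Zara: 11:00–11:30, 15:30–16:00.
Restricted to 11:00–16:30: 11:00–11:30, 15:30–16:00.
Common window lengths: 30, 30 min; longest is 30.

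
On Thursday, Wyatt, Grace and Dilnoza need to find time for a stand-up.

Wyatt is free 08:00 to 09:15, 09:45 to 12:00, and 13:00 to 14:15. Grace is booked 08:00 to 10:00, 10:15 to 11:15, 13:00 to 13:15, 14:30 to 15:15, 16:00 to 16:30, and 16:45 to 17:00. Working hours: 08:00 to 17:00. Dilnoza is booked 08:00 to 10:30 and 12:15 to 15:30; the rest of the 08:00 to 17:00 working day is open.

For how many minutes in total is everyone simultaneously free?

Grace free within 08:00–17:00: 10:00–10:15, 11:15–13:00, 13:15–14:30, 15:15–16:00, 16:30–16:45.
Dilnoza free within 08:00–17:00: 10:30–12:15, 15:30–17:00.
Wyatt ∩ Grace: 10:00–10:15, 11:15–12:00, 13:15–14:15.
Wyatt ∩ Grace ∩ Dilnoza: 11:15–12:00.
Total common minutes: 45.

45 minutes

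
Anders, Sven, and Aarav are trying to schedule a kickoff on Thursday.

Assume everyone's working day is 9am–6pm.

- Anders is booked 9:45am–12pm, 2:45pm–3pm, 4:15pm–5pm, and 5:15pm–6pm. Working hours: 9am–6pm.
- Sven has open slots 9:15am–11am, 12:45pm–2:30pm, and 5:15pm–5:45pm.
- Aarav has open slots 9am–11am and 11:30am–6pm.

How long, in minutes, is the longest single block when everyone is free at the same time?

Anders free within 09:00–18:00: 09:00–09:45, 12:00–14:45, 15:00–16:15, 17:00–17:15.
Anders ∩ Sven: 09:15–09:45, 12:45–14:30.
Anders ∩ Sven ∩ Aarav: 09:15–09:45, 12:45–14:30.
Common window lengths: 30, 105 min; longest is 105.

105 minutes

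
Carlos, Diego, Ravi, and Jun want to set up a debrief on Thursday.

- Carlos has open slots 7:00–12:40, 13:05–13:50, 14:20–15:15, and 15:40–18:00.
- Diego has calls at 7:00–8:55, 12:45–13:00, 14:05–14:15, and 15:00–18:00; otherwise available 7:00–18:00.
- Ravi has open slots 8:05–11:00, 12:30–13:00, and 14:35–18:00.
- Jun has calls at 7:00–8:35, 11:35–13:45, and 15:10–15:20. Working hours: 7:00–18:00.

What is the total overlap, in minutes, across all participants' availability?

150 minutes

Diego free within 07:00–18:00: 08:55–12:45, 13:00–14:05, 14:15–15:00.
Jun free within 07:00–18:00: 08:35–11:35, 13:45–15:10, 15:20–18:00.
Carlos ∩ Diego: 08:55–12:40, 13:05–13:50, 14:20–15:00.
Carlos ∩ Diego ∩ Ravi: 08:55–11:00, 12:30–12:40, 14:35–15:00.
Carlos ∩ Diego ∩ Ravi ∩ Jun: 08:55–11:00, 14:35–15:00.
Total common minutes: 125 + 25 = 150.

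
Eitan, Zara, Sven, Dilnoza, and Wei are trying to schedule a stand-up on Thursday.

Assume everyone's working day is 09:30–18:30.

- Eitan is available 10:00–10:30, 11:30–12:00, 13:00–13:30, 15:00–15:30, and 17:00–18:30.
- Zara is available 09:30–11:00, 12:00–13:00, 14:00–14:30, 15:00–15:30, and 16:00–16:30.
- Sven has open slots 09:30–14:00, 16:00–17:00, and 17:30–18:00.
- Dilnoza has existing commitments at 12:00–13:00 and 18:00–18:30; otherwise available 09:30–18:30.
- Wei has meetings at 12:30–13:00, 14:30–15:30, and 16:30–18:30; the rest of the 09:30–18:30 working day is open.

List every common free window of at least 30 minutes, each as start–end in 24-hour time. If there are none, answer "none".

10:00–10:30

Dilnoza free within 09:30–18:30: 09:30–12:00, 13:00–18:00.
Wei free within 09:30–18:30: 09:30–12:30, 13:00–14:30, 15:30–16:30.
Eitan ∩ Zara: 10:00–10:30, 15:00–15:30.
Eitan ∩ Zara ∩ Sven: 10:00–10:30.
Eitan ∩ Zara ∩ Sven ∩ Dilnoza: 10:00–10:30.
Eitan ∩ Zara ∩ Sven ∩ Dilnoza ∩ Wei: 10:00–10:30.
Windows ≥ 30 min: 10:00–10:30.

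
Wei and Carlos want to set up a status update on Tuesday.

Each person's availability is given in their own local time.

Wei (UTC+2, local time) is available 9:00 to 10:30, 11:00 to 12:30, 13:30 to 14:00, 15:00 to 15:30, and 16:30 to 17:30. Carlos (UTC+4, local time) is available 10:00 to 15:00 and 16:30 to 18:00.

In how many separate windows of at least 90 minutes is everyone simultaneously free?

2

Wei → UTC: 07:00–08:30, 09:00–10:30, 11:30–12:00, 13:00–13:30, 14:30–15:30.
Carlos → UTC: 06:00–11:00, 12:30–14:00.
Wei ∩ Carlos: 07:00–08:30, 09:00–10:30, 13:00–13:30.
Windows ≥ 90 min: 07:00–08:30, 09:00–10:30.
That's 2 windows.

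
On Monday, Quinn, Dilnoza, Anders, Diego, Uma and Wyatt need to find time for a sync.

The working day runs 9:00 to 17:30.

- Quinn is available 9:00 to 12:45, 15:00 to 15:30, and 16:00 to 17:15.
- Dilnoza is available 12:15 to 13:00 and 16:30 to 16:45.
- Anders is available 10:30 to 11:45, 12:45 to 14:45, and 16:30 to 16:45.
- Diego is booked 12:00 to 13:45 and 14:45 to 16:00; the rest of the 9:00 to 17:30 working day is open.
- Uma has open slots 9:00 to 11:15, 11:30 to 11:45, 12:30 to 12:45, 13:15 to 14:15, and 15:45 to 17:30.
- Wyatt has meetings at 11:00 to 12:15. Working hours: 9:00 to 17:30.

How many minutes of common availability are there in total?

Diego free within 09:00–17:30: 09:00–12:00, 13:45–14:45, 16:00–17:30.
Wyatt free within 09:00–17:30: 09:00–11:00, 12:15–17:30.
Quinn ∩ Dilnoza: 12:15–12:45, 16:30–16:45.
Quinn ∩ Dilnoza ∩ Anders: 16:30–16:45.
Quinn ∩ Dilnoza ∩ Anders ∩ Diego: 16:30–16:45.
Quinn ∩ Dilnoza ∩ Anders ∩ Diego ∩ Uma: 16:30–16:45.
Quinn ∩ Dilnoza ∩ Anders ∩ Diego ∩ Uma ∩ Wyatt: 16:30–16:45.
Total common minutes: 15.

15 minutes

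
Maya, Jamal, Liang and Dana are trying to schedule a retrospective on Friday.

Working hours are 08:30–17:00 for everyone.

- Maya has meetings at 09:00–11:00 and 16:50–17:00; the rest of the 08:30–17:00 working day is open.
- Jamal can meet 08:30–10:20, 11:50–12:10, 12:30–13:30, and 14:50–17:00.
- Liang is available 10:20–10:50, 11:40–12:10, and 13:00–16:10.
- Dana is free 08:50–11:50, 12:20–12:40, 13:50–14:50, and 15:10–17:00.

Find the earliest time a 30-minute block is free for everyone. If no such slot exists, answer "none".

15:10

Maya free within 08:30–17:00: 08:30–09:00, 11:00–16:50.
Maya ∩ Jamal: 08:30–09:00, 11:50–12:10, 12:30–13:30, 14:50–16:50.
Maya ∩ Jamal ∩ Liang: 11:50–12:10, 13:00–13:30, 14:50–16:10.
Maya ∩ Jamal ∩ Liang ∩ Dana: 15:10–16:10.
Windows ≥ 30 min: 15:10–16:10.
Earliest such window starts at 15:10.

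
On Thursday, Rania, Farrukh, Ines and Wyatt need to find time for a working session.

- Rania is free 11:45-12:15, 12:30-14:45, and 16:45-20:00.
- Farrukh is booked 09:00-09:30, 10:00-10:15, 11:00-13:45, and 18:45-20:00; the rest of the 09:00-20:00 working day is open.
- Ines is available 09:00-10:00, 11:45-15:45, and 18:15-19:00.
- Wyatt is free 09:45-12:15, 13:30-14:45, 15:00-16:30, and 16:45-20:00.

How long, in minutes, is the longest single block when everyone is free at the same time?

Farrukh free within 09:00–20:00: 09:30–10:00, 10:15–11:00, 13:45–18:45.
Rania ∩ Farrukh: 13:45–14:45, 16:45–18:45.
Rania ∩ Farrukh ∩ Ines: 13:45–14:45, 18:15–18:45.
Rania ∩ Farrukh ∩ Ines ∩ Wyatt: 13:45–14:45, 18:15–18:45.
Common window lengths: 60, 30 min; longest is 60.

60 minutes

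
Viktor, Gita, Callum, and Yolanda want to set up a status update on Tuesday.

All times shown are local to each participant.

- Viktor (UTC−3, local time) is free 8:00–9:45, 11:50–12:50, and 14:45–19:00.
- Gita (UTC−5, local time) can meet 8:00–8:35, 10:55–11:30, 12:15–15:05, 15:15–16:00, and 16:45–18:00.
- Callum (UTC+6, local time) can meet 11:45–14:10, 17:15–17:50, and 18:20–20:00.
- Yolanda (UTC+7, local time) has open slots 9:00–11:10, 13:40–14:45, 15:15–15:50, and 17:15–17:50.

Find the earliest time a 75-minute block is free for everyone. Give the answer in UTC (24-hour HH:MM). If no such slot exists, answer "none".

none

Viktor → UTC: 11:00–12:45, 14:50–15:50, 17:45–22:00.
Gita → UTC: 13:00–13:35, 15:55–16:30, 17:15–20:05, 20:15–21:00, 21:45–23:00.
Callum → UTC: 05:45–08:10, 11:15–11:50, 12:20–14:00.
Yolanda → UTC: 02:00–04:10, 06:40–07:45, 08:15–08:50, 10:15–10:50.
Viktor ∩ Gita: 17:45–20:05, 20:15–21:00, 21:45–22:00.
Viktor ∩ Gita ∩ Callum: (none).
Viktor ∩ Gita ∩ Callum ∩ Yolanda: (none).
Windows ≥ 75 min: (none).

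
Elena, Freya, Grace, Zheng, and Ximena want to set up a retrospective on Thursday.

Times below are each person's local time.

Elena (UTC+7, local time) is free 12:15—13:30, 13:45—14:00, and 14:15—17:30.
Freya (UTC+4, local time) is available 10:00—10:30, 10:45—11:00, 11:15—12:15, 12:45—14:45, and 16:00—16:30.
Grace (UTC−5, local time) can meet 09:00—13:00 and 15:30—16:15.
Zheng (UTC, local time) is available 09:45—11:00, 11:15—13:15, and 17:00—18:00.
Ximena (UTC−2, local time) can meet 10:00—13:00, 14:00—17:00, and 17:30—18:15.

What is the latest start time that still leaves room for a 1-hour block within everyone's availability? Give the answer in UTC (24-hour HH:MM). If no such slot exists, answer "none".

none

Elena → UTC: 05:15–06:30, 06:45–07:00, 07:15–10:30.
Freya → UTC: 06:00–06:30, 06:45–07:00, 07:15–08:15, 08:45–10:45, 12:00–12:30.
Grace → UTC: 14:00–18:00, 20:30–21:15.
Zheng → UTC: 09:45–11:00, 11:15–13:15, 17:00–18:00.
Ximena → UTC: 12:00–15:00, 16:00–19:00, 19:30–20:15.
Elena ∩ Freya: 06:00–06:30, 06:45–07:00, 07:15–08:15, 08:45–10:30.
Elena ∩ Freya ∩ Grace: (none).
Elena ∩ Freya ∩ Grace ∩ Zheng: (none).
Elena ∩ Freya ∩ Grace ∩ Zheng ∩ Ximena: (none).
Windows ≥ 60 min: (none).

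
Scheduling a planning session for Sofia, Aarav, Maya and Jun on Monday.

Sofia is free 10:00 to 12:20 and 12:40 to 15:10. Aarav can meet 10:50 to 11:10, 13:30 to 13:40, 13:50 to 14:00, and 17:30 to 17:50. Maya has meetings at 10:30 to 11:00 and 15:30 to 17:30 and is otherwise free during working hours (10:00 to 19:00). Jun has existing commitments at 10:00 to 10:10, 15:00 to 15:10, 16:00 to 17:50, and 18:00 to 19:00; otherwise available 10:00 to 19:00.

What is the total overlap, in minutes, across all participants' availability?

Maya free within 10:00–19:00: 10:00–10:30, 11:00–15:30, 17:30–19:00.
Jun free within 10:00–19:00: 10:10–15:00, 15:10–16:00, 17:50–18:00.
Sofia ∩ Aarav: 10:50–11:10, 13:30–13:40, 13:50–14:00.
Sofia ∩ Aarav ∩ Maya: 11:00–11:10, 13:30–13:40, 13:50–14:00.
Sofia ∩ Aarav ∩ Maya ∩ Jun: 11:00–11:10, 13:30–13:40, 13:50–14:00.
Total common minutes: 10 + 10 + 10 = 30.

30 minutes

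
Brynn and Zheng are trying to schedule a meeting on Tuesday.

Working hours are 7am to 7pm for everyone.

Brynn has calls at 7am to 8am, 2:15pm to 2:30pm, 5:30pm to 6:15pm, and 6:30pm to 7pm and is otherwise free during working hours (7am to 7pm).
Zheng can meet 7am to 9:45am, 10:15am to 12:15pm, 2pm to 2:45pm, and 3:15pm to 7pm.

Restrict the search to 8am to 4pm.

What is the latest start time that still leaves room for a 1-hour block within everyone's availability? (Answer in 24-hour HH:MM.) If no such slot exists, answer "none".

Brynn free within 07:00–19:00: 08:00–14:15, 14:30–17:30, 18:15–18:30.
Brynn ∩ Zheng: 08:00–09:45, 10:15–12:15, 14:00–14:15, 14:30–14:45, 15:15–17:30, 18:15–18:30.
Restricted to 08:00–16:00: 08:00–09:45, 10:15–12:15, 14:00–14:15, 14:30–14:45, 15:15–16:00.
Windows ≥ 60 min: 08:00–09:45, 10:15–12:15.
Latest start in the last window 10:15–12:15 is 12:15 − 60 min = 11:15.

11:15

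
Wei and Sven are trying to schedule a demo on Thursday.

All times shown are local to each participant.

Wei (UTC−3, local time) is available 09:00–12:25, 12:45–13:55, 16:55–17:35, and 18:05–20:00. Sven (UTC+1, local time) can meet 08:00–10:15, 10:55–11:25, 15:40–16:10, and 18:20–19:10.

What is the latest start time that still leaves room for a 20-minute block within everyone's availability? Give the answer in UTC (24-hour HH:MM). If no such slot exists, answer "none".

14:50

Wei → UTC: 12:00–15:25, 15:45–16:55, 19:55–20:35, 21:05–23:00.
Sven → UTC: 07:00–09:15, 09:55–10:25, 14:40–15:10, 17:20–18:10.
Wei ∩ Sven: 14:40–15:10.
Windows ≥ 20 min: 14:40–15:10.
Latest start in the last window 14:40–15:10 is 15:10 − 20 min = 14:50.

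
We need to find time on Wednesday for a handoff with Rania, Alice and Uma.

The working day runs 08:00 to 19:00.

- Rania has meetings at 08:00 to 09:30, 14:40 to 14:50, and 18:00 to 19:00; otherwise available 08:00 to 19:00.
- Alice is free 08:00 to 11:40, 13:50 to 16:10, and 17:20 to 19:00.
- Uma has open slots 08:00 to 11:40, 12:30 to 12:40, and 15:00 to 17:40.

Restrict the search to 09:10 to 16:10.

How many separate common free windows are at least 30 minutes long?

Rania free within 08:00–19:00: 09:30–14:40, 14:50–18:00.
Rania ∩ Alice: 09:30–11:40, 13:50–14:40, 14:50–16:10, 17:20–18:00.
Rania ∩ Alice ∩ Uma: 09:30–11:40, 15:00–16:10, 17:20–17:40.
Restricted to 09:10–16:10: 09:30–11:40, 15:00–16:10.
Windows ≥ 30 min: 09:30–11:40, 15:00–16:10.
That's 2 windows.

2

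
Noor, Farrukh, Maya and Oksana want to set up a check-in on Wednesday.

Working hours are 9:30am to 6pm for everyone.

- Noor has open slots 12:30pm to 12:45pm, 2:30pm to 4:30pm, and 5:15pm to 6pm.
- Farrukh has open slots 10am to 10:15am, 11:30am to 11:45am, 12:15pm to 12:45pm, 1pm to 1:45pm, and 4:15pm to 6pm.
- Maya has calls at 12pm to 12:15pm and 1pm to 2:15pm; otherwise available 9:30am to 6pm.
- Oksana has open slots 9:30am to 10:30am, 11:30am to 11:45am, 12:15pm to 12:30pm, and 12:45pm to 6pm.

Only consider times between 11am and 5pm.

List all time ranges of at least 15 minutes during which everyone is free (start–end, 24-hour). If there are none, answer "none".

16:15–16:30

Maya free within 09:30–18:00: 09:30–12:00, 12:15–13:00, 14:15–18:00.
Noor ∩ Farrukh: 12:30–12:45, 16:15–16:30, 17:15–18:00.
Noor ∩ Farrukh ∩ Maya: 12:30–12:45, 16:15–16:30, 17:15–18:00.
Noor ∩ Farrukh ∩ Maya ∩ Oksana: 16:15–16:30, 17:15–18:00.
Restricted to 11:00–17:00: 16:15–16:30.
Windows ≥ 15 min: 16:15–16:30.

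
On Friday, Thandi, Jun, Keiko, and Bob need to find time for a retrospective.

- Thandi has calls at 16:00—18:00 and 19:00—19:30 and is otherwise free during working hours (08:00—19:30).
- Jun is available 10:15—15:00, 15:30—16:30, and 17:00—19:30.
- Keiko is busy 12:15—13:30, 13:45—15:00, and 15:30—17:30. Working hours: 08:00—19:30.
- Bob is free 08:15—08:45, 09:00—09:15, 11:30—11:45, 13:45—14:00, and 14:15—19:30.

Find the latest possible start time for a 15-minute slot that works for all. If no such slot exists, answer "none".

Thandi free within 08:00–19:30: 08:00–16:00, 18:00–19:00.
Keiko free within 08:00–19:30: 08:00–12:15, 13:30–13:45, 15:00–15:30, 17:30–19:30.
Thandi ∩ Jun: 10:15–15:00, 15:30–16:00, 18:00–19:00.
Thandi ∩ Jun ∩ Keiko: 10:15–12:15, 13:30–13:45, 18:00–19:00.
Thandi ∩ Jun ∩ Keiko ∩ Bob: 11:30–11:45, 18:00–19:00.
Windows ≥ 15 min: 11:30–11:45, 18:00–19:00.
Latest start in the last window 18:00–19:00 is 19:00 − 15 min = 18:45.

18:45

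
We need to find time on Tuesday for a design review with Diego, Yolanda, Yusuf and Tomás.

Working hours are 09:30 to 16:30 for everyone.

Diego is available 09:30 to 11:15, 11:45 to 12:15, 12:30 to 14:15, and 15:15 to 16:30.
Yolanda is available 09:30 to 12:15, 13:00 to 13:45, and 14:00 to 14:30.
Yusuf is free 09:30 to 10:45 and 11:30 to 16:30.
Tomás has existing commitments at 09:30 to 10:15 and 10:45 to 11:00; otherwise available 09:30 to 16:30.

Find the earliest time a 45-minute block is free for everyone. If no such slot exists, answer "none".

Tomás free within 09:30–16:30: 10:15–10:45, 11:00–16:30.
Diego ∩ Yolanda: 09:30–11:15, 11:45–12:15, 13:00–13:45, 14:00–14:15.
Diego ∩ Yolanda ∩ Yusuf: 09:30–10:45, 11:45–12:15, 13:00–13:45, 14:00–14:15.
Diego ∩ Yolanda ∩ Yusuf ∩ Tomás: 10:15–10:45, 11:45–12:15, 13:00–13:45, 14:00–14:15.
Windows ≥ 45 min: 13:00–13:45.
Earliest such window starts at 13:00.

13:00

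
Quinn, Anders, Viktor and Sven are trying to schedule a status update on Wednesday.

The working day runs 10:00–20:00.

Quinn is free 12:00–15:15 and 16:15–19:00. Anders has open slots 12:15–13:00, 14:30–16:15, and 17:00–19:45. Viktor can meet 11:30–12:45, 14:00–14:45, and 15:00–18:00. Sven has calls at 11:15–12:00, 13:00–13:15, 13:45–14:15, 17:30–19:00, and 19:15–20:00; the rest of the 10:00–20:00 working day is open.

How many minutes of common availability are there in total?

Sven free within 10:00–20:00: 10:00–11:15, 12:00–13:00, 13:15–13:45, 14:15–17:30, 19:00–19:15.
Quinn ∩ Anders: 12:15–13:00, 14:30–15:15, 17:00–19:00.
Quinn ∩ Anders ∩ Viktor: 12:15–12:45, 14:30–14:45, 15:00–15:15, 17:00–18:00.
Quinn ∩ Anders ∩ Viktor ∩ Sven: 12:15–12:45, 14:30–14:45, 15:00–15:15, 17:00–17:30.
Total common minutes: 30 + 15 + 15 + 30 = 90.

90 minutes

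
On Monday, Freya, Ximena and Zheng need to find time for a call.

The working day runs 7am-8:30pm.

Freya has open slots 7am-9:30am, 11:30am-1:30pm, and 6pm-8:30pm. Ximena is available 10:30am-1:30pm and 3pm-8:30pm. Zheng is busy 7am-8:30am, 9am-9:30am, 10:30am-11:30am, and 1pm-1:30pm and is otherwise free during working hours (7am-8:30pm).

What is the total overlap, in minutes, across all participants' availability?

240 minutes

Zheng free within 07:00–20:30: 08:30–09:00, 09:30–10:30, 11:30–13:00, 13:30–20:30.
Freya ∩ Ximena: 11:30–13:30, 18:00–20:30.
Freya ∩ Ximena ∩ Zheng: 11:30–13:00, 18:00–20:30.
Total common minutes: 90 + 150 = 240.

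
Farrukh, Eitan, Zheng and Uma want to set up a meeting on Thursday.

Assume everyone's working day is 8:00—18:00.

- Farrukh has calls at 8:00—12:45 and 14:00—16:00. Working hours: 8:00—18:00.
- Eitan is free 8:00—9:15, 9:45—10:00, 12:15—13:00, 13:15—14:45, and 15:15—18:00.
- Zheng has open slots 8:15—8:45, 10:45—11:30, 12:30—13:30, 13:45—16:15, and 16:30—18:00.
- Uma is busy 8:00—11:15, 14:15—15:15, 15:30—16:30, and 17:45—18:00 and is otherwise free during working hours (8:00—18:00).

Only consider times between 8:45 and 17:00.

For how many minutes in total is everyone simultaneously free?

75 minutes

Farrukh free within 08:00–18:00: 12:45–14:00, 16:00–18:00.
Uma free within 08:00–18:00: 11:15–14:15, 15:15–15:30, 16:30–17:45.
Farrukh ∩ Eitan: 12:45–13:00, 13:15–14:00, 16:00–18:00.
Farrukh ∩ Eitan ∩ Zheng: 12:45–13:00, 13:15–13:30, 13:45–14:00, 16:00–16:15, 16:30–18:00.
Farrukh ∩ Eitan ∩ Zheng ∩ Uma: 12:45–13:00, 13:15–13:30, 13:45–14:00, 16:30–17:45.
Restricted to 08:45–17:00: 12:45–13:00, 13:15–13:30, 13:45–14:00, 16:30–17:00.
Total common minutes: 15 + 15 + 15 + 30 = 75.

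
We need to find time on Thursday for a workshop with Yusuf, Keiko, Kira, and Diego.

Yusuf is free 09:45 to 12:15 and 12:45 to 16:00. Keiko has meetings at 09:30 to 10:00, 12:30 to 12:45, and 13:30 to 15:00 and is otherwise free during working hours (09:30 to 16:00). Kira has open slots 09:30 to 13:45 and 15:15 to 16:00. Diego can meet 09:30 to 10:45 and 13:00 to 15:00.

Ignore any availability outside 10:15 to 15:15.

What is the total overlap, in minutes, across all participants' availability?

60 minutes

Keiko free within 09:30–16:00: 10:00–12:30, 12:45–13:30, 15:00–16:00.
Yusuf ∩ Keiko: 10:00–12:15, 12:45–13:30, 15:00–16:00.
Yusuf ∩ Keiko ∩ Kira: 10:00–12:15, 12:45–13:30, 15:15–16:00.
Yusuf ∩ Keiko ∩ Kira ∩ Diego: 10:00–10:45, 13:00–13:30.
Restricted to 10:15–15:15: 10:15–10:45, 13:00–13:30.
Total common minutes: 30 + 30 = 60.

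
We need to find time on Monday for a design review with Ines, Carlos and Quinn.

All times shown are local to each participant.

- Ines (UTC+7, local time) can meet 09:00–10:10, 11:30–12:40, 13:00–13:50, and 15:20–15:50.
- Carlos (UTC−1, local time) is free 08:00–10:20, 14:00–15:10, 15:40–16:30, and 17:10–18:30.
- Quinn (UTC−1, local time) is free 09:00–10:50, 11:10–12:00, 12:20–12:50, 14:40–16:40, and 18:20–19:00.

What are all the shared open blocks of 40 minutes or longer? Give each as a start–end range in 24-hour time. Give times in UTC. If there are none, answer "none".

none

Ines → UTC: 02:00–03:10, 04:30–05:40, 06:00–06:50, 08:20–08:50.
Carlos → UTC: 09:00–11:20, 15:00–16:10, 16:40–17:30, 18:10–19:30.
Quinn → UTC: 10:00–11:50, 12:10–13:00, 13:20–13:50, 15:40–17:40, 19:20–20:00.
Ines ∩ Carlos: (none).
Ines ∩ Carlos ∩ Quinn: (none).
Windows ≥ 40 min: (none).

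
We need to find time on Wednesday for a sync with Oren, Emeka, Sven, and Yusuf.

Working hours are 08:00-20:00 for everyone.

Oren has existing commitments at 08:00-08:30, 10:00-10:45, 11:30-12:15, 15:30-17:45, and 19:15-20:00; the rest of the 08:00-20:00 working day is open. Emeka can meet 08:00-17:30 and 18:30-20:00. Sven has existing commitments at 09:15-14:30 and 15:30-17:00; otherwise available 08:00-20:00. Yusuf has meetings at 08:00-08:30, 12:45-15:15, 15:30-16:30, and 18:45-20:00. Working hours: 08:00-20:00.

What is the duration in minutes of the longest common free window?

45 minutes

Oren free within 08:00–20:00: 08:30–10:00, 10:45–11:30, 12:15–15:30, 17:45–19:15.
Sven free within 08:00–20:00: 08:00–09:15, 14:30–15:30, 17:00–20:00.
Yusuf free within 08:00–20:00: 08:30–12:45, 15:15–15:30, 16:30–18:45.
Oren ∩ Emeka: 08:30–10:00, 10:45–11:30, 12:15–15:30, 18:30–19:15.
Oren ∩ Emeka ∩ Sven: 08:30–09:15, 14:30–15:30, 18:30–19:15.
Oren ∩ Emeka ∩ Sven ∩ Yusuf: 08:30–09:15, 15:15–15:30, 18:30–18:45.
Common window lengths: 45, 15, 15 min; longest is 45.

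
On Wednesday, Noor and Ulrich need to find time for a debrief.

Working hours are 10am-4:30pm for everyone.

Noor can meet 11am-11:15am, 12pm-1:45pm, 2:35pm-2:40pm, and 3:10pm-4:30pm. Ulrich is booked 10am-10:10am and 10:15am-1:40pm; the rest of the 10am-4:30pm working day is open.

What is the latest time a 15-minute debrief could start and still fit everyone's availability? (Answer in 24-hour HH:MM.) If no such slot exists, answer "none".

Ulrich free within 10:00–16:30: 10:10–10:15, 13:40–16:30.
Noor ∩ Ulrich: 13:40–13:45, 14:35–14:40, 15:10–16:30.
Windows ≥ 15 min: 15:10–16:30.
Latest start in the last window 15:10–16:30 is 16:30 − 15 min = 16:15.

16:15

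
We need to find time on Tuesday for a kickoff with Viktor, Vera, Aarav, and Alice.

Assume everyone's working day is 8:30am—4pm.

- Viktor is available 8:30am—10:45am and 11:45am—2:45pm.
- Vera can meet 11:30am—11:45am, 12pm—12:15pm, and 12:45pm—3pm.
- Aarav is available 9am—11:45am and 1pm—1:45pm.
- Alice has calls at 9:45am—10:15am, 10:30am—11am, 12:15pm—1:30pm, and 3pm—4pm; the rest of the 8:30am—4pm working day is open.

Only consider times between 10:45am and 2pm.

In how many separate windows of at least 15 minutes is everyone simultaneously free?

1

Alice free within 08:30–16:00: 08:30–09:45, 10:15–10:30, 11:00–12:15, 13:30–15:00.
Viktor ∩ Vera: 12:00–12:15, 12:45–14:45.
Viktor ∩ Vera ∩ Aarav: 13:00–13:45.
Viktor ∩ Vera ∩ Aarav ∩ Alice: 13:30–13:45.
Restricted to 10:45–14:00: 13:30–13:45.
Windows ≥ 15 min: 13:30–13:45.
That's 1 window.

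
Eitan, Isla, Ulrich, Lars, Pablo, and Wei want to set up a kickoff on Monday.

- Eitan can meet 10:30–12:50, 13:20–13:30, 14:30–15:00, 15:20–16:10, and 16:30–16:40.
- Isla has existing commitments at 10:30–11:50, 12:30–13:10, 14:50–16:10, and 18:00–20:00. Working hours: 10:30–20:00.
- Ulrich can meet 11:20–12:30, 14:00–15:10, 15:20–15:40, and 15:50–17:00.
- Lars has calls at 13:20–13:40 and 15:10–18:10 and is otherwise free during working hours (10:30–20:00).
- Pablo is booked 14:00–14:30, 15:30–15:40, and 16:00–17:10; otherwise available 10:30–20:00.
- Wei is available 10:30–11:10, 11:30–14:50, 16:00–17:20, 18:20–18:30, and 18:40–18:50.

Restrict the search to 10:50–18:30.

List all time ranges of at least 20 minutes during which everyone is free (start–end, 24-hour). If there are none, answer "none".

11:50–12:30, 14:30–14:50

Isla free within 10:30–20:00: 11:50–12:30, 13:10–14:50, 16:10–18:00.
Lars free within 10:30–20:00: 10:30–13:20, 13:40–15:10, 18:10–20:00.
Pablo free within 10:30–20:00: 10:30–14:00, 14:30–15:30, 15:40–16:00, 17:10–20:00.
Eitan ∩ Isla: 11:50–12:30, 13:20–13:30, 14:30–14:50, 16:30–16:40.
Eitan ∩ Isla ∩ Ulrich: 11:50–12:30, 14:30–14:50, 16:30–16:40.
Eitan ∩ Isla ∩ Ulrich ∩ Lars: 11:50–12:30, 14:30–14:50.
Eitan ∩ Isla ∩ Ulrich ∩ Lars ∩ Pablo: 11:50–12:30, 14:30–14:50.
Eitan ∩ Isla ∩ Ulrich ∩ Lars ∩ Pablo ∩ Wei: 11:50–12:30, 14:30–14:50.
Restricted to 10:50–18:30: 11:50–12:30, 14:30–14:50.
Windows ≥ 20 min: 11:50–12:30, 14:30–14:50.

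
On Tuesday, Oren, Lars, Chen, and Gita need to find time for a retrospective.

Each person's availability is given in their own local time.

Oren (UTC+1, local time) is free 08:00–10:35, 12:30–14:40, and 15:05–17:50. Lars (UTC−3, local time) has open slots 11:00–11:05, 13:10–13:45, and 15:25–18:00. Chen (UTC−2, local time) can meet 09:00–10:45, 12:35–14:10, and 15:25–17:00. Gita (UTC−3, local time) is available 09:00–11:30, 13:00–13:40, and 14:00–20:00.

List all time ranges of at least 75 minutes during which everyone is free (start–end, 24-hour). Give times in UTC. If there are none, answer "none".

Oren → UTC: 07:00–09:35, 11:30–13:40, 14:05–16:50.
Lars → UTC: 14:00–14:05, 16:10–16:45, 18:25–21:00.
Chen → UTC: 11:00–12:45, 14:35–16:10, 17:25–19:00.
Gita → UTC: 12:00–14:30, 16:00–16:40, 17:00–23:00.
Oren ∩ Lars: 16:10–16:45.
Oren ∩ Lars ∩ Chen: (none).
Oren ∩ Lars ∩ Chen ∩ Gita: (none).
Windows ≥ 75 min: (none).

none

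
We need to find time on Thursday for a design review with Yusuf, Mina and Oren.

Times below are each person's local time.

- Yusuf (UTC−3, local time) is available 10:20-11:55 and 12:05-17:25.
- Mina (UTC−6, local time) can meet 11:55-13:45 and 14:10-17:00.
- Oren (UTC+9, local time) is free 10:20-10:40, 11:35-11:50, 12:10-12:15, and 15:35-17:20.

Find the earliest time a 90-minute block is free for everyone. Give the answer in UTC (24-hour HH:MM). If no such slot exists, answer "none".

none

Yusuf → UTC: 13:20–14:55, 15:05–20:25.
Mina → UTC: 17:55–19:45, 20:10–23:00.
Oren → UTC: 01:20–01:40, 02:35–02:50, 03:10–03:15, 06:35–08:20.
Yusuf ∩ Mina: 17:55–19:45, 20:10–20:25.
Yusuf ∩ Mina ∩ Oren: (none).
Windows ≥ 90 min: (none).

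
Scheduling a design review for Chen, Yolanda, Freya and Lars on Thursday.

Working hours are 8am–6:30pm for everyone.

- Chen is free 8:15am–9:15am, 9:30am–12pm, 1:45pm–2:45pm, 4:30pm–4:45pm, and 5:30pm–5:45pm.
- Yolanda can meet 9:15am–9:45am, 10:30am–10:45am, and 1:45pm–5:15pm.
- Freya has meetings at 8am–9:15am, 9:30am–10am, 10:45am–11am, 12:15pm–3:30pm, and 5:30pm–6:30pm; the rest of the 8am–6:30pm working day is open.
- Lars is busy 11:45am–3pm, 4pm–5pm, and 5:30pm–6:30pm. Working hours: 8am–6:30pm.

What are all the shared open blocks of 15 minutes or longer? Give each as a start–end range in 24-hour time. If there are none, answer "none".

Freya free within 08:00–18:30: 09:15–09:30, 10:00–10:45, 11:00–12:15, 15:30–17:30.
Lars free within 08:00–18:30: 08:00–11:45, 15:00–16:00, 17:00–17:30.
Chen ∩ Yolanda: 09:30–09:45, 10:30–10:45, 13:45–14:45, 16:30–16:45.
Chen ∩ Yolanda ∩ Freya: 10:30–10:45, 16:30–16:45.
Chen ∩ Yolanda ∩ Freya ∩ Lars: 10:30–10:45.
Windows ≥ 15 min: 10:30–10:45.

10:30–10:45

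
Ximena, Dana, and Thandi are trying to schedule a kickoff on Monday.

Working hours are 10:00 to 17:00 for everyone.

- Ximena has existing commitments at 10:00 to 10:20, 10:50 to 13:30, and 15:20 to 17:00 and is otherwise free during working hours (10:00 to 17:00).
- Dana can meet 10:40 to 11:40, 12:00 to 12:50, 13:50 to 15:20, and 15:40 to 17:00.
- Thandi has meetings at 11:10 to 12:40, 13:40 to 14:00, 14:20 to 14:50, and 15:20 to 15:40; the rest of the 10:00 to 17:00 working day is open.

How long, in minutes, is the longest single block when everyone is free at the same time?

30 minutes

Ximena free within 10:00–17:00: 10:20–10:50, 13:30–15:20.
Thandi free within 10:00–17:00: 10:00–11:10, 12:40–13:40, 14:00–14:20, 14:50–15:20, 15:40–17:00.
Ximena ∩ Dana: 10:40–10:50, 13:50–15:20.
Ximena ∩ Dana ∩ Thandi: 10:40–10:50, 14:00–14:20, 14:50–15:20.
Common window lengths: 10, 20, 30 min; longest is 30.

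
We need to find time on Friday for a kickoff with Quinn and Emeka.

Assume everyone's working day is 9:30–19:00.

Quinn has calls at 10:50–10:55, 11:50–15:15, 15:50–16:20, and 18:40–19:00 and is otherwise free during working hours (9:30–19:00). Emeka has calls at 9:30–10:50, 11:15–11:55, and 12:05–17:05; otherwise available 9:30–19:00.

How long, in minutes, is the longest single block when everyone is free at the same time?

Quinn free within 09:30–19:00: 09:30–10:50, 10:55–11:50, 15:15–15:50, 16:20–18:40.
Emeka free within 09:30–19:00: 10:50–11:15, 11:55–12:05, 17:05–19:00.
Quinn ∩ Emeka: 10:55–11:15, 17:05–18:40.
Common window lengths: 20, 95 min; longest is 95.

95 minutes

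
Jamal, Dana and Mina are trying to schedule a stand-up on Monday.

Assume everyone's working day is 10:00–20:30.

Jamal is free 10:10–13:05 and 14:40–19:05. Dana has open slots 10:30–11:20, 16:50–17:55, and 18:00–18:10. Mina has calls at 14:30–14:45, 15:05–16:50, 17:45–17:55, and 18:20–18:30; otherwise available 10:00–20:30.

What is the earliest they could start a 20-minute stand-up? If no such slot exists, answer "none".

Mina free within 10:00–20:30: 10:00–14:30, 14:45–15:05, 16:50–17:45, 17:55–18:20, 18:30–20:30.
Jamal ∩ Dana: 10:30–11:20, 16:50–17:55, 18:00–18:10.
Jamal ∩ Dana ∩ Mina: 10:30–11:20, 16:50–17:45, 18:00–18:10.
Windows ≥ 20 min: 10:30–11:20, 16:50–17:45.
Earliest such window starts at 10:30.

10:30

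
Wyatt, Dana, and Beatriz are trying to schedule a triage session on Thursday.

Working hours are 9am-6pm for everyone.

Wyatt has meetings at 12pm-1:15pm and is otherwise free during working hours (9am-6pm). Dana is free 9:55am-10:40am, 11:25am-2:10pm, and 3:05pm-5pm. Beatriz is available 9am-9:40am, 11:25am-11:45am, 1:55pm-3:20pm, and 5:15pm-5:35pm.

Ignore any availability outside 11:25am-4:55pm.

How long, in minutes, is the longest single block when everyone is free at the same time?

20 minutes

Wyatt free within 09:00–18:00: 09:00–12:00, 13:15–18:00.
Wyatt ∩ Dana: 09:55–10:40, 11:25–12:00, 13:15–14:10, 15:05–17:00.
Wyatt ∩ Dana ∩ Beatriz: 11:25–11:45, 13:55–14:10, 15:05–15:20.
Restricted to 11:25–16:55: 11:25–11:45, 13:55–14:10, 15:05–15:20.
Common window lengths: 20, 15, 15 min; longest is 20.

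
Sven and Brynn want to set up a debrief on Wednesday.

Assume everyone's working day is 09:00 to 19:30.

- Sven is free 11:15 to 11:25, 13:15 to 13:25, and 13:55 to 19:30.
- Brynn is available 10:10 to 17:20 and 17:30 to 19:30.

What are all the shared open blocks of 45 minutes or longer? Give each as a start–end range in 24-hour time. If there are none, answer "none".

Sven ∩ Brynn: 11:15–11:25, 13:15–13:25, 13:55–17:20, 17:30–19:30.
Windows ≥ 45 min: 13:55–17:20, 17:30–19:30.

13:55–17:20, 17:30–19:30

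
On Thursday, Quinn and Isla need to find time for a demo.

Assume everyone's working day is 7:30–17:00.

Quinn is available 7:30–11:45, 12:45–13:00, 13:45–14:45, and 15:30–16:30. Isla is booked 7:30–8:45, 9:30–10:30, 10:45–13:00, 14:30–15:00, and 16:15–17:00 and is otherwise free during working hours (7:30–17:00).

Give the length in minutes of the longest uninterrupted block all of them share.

Isla free within 07:30–17:00: 08:45–09:30, 10:30–10:45, 13:00–14:30, 15:00–16:15.
Quinn ∩ Isla: 08:45–09:30, 10:30–10:45, 13:45–14:30, 15:30–16:15.
Common window lengths: 45, 15, 45, 45 min; longest is 45.

45 minutes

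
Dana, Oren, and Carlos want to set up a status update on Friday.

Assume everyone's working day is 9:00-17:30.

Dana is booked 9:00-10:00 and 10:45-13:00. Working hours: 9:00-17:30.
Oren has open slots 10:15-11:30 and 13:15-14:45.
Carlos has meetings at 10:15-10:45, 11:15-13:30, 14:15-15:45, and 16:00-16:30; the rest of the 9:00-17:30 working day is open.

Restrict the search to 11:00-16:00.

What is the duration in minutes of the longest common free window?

45 minutes

Dana free within 09:00–17:30: 10:00–10:45, 13:00–17:30.
Carlos free within 09:00–17:30: 09:00–10:15, 10:45–11:15, 13:30–14:15, 15:45–16:00, 16:30–17:30.
Dana ∩ Oren: 10:15–10:45, 13:15–14:45.
Dana ∩ Oren ∩ Carlos: 13:30–14:15.
Restricted to 11:00–16:00: 13:30–14:15.
Single common window of 45 minutes.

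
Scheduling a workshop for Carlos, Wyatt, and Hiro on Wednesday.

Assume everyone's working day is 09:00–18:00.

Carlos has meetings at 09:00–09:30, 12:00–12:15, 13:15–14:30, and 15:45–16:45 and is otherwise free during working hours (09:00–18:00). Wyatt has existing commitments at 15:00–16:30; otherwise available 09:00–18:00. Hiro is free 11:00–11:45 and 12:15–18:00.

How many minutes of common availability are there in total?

Carlos free within 09:00–18:00: 09:30–12:00, 12:15–13:15, 14:30–15:45, 16:45–18:00.
Wyatt free within 09:00–18:00: 09:00–15:00, 16:30–18:00.
Carlos ∩ Wyatt: 09:30–12:00, 12:15–13:15, 14:30–15:00, 16:45–18:00.
Carlos ∩ Wyatt ∩ Hiro: 11:00–11:45, 12:15–13:15, 14:30–15:00, 16:45–18:00.
Total common minutes: 45 + 60 + 30 + 75 = 210.

210 minutes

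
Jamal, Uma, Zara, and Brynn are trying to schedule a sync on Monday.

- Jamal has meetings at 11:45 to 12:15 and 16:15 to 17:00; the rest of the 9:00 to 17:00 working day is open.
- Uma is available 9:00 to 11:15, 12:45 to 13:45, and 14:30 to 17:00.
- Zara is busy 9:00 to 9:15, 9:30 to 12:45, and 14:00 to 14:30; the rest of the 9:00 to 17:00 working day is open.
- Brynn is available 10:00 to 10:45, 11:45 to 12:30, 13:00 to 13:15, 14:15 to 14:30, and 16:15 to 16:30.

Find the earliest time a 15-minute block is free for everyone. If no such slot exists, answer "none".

13:00

Jamal free within 09:00–17:00: 09:00–11:45, 12:15–16:15.
Zara free within 09:00–17:00: 09:15–09:30, 12:45–14:00, 14:30–17:00.
Jamal ∩ Uma: 09:00–11:15, 12:45–13:45, 14:30–16:15.
Jamal ∩ Uma ∩ Zara: 09:15–09:30, 12:45–13:45, 14:30–16:15.
Jamal ∩ Uma ∩ Zara ∩ Brynn: 13:00–13:15.
Windows ≥ 15 min: 13:00–13:15.
Earliest such window starts at 13:00.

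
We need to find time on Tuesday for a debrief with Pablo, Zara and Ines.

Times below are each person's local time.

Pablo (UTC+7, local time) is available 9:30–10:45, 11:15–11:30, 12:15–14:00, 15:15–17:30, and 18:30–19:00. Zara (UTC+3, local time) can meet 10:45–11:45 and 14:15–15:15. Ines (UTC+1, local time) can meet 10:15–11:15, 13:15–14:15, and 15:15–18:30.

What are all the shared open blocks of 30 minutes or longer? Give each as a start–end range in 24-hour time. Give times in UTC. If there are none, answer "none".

Pablo → UTC: 02:30–03:45, 04:15–04:30, 05:15–07:00, 08:15–10:30, 11:30–12:00.
Zara → UTC: 07:45–08:45, 11:15–12:15.
Ines → UTC: 09:15–10:15, 12:15–13:15, 14:15–17:30.
Pablo ∩ Zara: 08:15–08:45, 11:30–12:00.
Pablo ∩ Zara ∩ Ines: (none).
Windows ≥ 30 min: (none).

none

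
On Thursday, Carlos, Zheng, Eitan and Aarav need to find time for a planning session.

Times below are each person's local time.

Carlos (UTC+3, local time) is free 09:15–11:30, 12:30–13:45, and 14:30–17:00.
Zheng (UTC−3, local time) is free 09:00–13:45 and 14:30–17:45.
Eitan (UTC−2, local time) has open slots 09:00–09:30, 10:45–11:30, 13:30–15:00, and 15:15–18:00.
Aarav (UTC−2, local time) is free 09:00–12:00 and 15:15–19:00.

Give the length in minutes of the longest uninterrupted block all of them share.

45 minutes

Carlos → UTC: 06:15–08:30, 09:30–10:45, 11:30–14:00.
Zheng → UTC: 12:00–16:45, 17:30–20:45.
Eitan → UTC: 11:00–11:30, 12:45–13:30, 15:30–17:00, 17:15–20:00.
Aarav → UTC: 11:00–14:00, 17:15–21:00.
Carlos ∩ Zheng: 12:00–14:00.
Carlos ∩ Zheng ∩ Eitan: 12:45–13:30.
Carlos ∩ Zheng ∩ Eitan ∩ Aarav: 12:45–13:30.
Single common window of 45 minutes.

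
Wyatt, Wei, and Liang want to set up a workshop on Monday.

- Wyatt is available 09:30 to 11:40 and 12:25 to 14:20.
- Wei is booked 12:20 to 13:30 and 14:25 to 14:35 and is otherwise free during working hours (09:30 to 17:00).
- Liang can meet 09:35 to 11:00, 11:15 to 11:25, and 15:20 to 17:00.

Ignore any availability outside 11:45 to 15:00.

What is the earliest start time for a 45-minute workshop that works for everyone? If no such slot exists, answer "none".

Wei free within 09:30–17:00: 09:30–12:20, 13:30–14:25, 14:35–17:00.
Wyatt ∩ Wei: 09:30–11:40, 13:30–14:20.
Wyatt ∩ Wei ∩ Liang: 09:35–11:00, 11:15–11:25.
Restricted to 11:45–15:00: (none).
Windows ≥ 45 min: (none).

none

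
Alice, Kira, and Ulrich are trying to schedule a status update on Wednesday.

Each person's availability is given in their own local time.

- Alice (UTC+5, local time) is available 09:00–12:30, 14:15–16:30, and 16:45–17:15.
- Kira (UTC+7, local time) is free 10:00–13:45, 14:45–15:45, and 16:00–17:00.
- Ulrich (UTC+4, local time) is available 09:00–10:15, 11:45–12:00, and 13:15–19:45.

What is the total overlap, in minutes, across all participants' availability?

Alice → UTC: 04:00–07:30, 09:15–11:30, 11:45–12:15.
Kira → UTC: 03:00–06:45, 07:45–08:45, 09:00–10:00.
Ulrich → UTC: 05:00–06:15, 07:45–08:00, 09:15–15:45.
Alice ∩ Kira: 04:00–06:45, 09:15–10:00.
Alice ∩ Kira ∩ Ulrich: 05:00–06:15, 09:15–10:00.
Total common minutes: 75 + 45 = 120.

120 minutes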